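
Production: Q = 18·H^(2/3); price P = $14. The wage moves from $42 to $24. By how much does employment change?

ΔH = 279

From P·MP_H = w with MP_H = 12·H^(-1/3), the labor demand is H(w) = (168/w)^(3).
At w = 42: H = 64. At w = 24: H = 343.
ΔH = 343 − 64 = 279.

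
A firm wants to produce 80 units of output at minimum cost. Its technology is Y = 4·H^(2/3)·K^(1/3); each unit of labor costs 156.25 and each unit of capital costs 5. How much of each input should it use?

Cost minimization requires the marginal rate of technical substitution to equal the input-price ratio: MP_H/MP_K = w/r.
Here MP_H/MP_K = (2/3)·(K/H)/(1/3) = 2·(K/H). Setting this equal to 156.25/5 = 31.25 gives K = 15.625H.
Substituting into Y = 80: 4·H^(2/3)·(15.625H)^(1/3) = 80.
Solving, H = 8 and K = 125.

H* = 8, K* = 125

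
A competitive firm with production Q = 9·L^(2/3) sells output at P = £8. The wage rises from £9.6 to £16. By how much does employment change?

ΔL = -98

From P·MP_L = w with MP_L = 6·L^(-1/3), the labor demand is L(w) = (48/w)^(3).
At w = 9.6: L = 125. At w = 16: L = 27.
ΔL = 27 − 125 = -98.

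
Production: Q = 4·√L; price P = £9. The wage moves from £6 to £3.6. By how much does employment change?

ΔL = 16

From P·MP_L = w with MP_L = 2·L^(-1/2), the labor demand is L(w) = (18/w)^(2).
At w = 6: L = 9. At w = 3.6: L = 25.
ΔL = 25 − 9 = 16.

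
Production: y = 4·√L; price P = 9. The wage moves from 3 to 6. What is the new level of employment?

L* = 9

From P·MP_L = w with MP_L = 2·L^(-1/2), the labor demand is L(w) = (18/w)^(2).
At w = 3: L = 36. At w = 6: L = 9.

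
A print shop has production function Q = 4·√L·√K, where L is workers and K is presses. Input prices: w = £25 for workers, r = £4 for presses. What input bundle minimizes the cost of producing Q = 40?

L* = 4, K* = 25

Cost minimization requires the marginal rate of technical substitution to equal the input-price ratio: MP_L/MP_K = w/r.
Here MP_L/MP_K = (1/2)·(K/L)/(1/2) = (K/L). Setting this equal to 25/4 = 6.25 gives K = 6.25L.
Substituting into Q = 40: 4·L^(1/2)·(6.25L)^(1/2) = 40.
Solving, L = 4 and K = 25.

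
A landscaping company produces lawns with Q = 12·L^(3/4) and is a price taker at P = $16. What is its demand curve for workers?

L(w) = (144/w)^(4)

MP_L = (3/4)·12·L^(-1/4) = 9·L^(-1/4).
Setting P·MP_L = w: 144·L^(-1/4) = w.
Solving for L: L^(-1/4) = w/144, so L = (144/w)^(4).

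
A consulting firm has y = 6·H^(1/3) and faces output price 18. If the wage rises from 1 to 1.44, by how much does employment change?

From P·MP_H = w with MP_H = 2·H^(-2/3), the labor demand is H(w) = (36/w)^(3/2).
At w = 1: H = 216. At w = 1.44: H = 125.
ΔH = 125 − 216 = -91.

ΔH = -91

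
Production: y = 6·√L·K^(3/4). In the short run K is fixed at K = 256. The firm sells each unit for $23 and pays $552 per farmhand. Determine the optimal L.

L* = 64

With K = 256, MP_L = (1/2)·6·L^(-1/2)·256^(3/4) = 192·L^(-1/2).
Profit maximization for a price taker requires P·MP_L = w: 23·192·L^(-1/2) = 552.
So L^(-1/2) = 0.125, which gives L = 64.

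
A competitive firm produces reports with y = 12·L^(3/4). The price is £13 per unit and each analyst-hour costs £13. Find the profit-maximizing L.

MP_L = (3/4)·12·L^(-1/4) = 9·L^(-1/4).
Profit maximization for a price taker requires P·MP_L = w: 13·9·L^(-1/4) = 13.
So L^(-1/4) = 1/9, which gives L = 6561.

L* = 6561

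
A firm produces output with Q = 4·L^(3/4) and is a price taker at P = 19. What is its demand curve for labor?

L(w) = (57/w)^(4)

MP_L = (3/4)·4·L^(-1/4) = 3·L^(-1/4).
Setting P·MP_L = w: 57·L^(-1/4) = w.
Solving for L: L^(-1/4) = w/57, so L = (57/w)^(4).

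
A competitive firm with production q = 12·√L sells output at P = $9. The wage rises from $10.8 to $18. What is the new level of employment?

L* = 9

From P·MP_L = w with MP_L = 6·L^(-1/2), the labor demand is L(w) = (54/w)^(2).
At w = 10.8: L = 25. At w = 18: L = 9.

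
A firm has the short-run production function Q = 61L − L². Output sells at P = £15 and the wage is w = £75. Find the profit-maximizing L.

The marginal product of L is MP_L = 61 − 2L.
A price-taking firm hires until the value of the marginal product equals the wage: P·MP_L = w, so 15·(61 − 2L) = 75.
Then 61 − 2L = 5, giving L = 28.

L* = 28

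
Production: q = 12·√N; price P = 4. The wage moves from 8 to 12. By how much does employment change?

From P·MP_N = w with MP_N = 6·N^(-1/2), the labor demand is N(w) = (24/w)^(2).
At w = 8: N = 9. At w = 12: N = 4.
ΔN = 4 − 9 = -5.

ΔN = -5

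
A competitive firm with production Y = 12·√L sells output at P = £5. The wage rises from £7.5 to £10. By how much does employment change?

ΔL = -7

From P·MP_L = w with MP_L = 6·L^(-1/2), the labor demand is L(w) = (30/w)^(2).
At w = 7.5: L = 16. At w = 10: L = 9.
ΔL = 9 − 16 = -7.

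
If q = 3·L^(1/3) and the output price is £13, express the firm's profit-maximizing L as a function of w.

MP_L = (1/3)·3·L^(-2/3) = L^(-2/3).
Setting P·MP_L = w: 13·L^(-2/3) = w.
Solving for L: L^(-2/3) = w/13, so L = (13/w)^(3/2).

L(w) = (13/w)^(3/2)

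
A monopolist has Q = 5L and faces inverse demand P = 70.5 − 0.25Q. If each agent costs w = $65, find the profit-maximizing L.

L* = 23

Marginal revenue from the inverse demand is MR = 70.5 − 0.5Q.
The marginal product is MP_L = 5.
A monopolist hires until marginal revenue product equals the wage: MR·MP_L = w.
(70.5 − 2.5L)·5 = 65, so L = 23.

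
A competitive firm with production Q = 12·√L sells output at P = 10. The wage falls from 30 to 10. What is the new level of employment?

L* = 36

From P·MP_L = w with MP_L = 6·L^(-1/2), the labor demand is L(w) = (60/w)^(2).
At w = 30: L = 4. At w = 10: L = 36.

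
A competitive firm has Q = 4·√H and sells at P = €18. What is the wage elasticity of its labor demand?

MP_H = (1/2)·4·H^(-1/2), so P·MP_H = w gives 36·H^(-1/2) = w.
Solving, H(w) = (36/w)^(2). This is a constant-elasticity form: H ∝ w^(−2), so ε = −2.

ε = -2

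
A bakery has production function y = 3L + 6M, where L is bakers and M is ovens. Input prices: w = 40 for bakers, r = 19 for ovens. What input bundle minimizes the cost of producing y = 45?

The inputs are perfect substitutes, so the firm uses whichever has the lower cost per unit of output.
Cost per unit of output via L is w/3 = 40/3; via M it is r/6 = 19/6. M is cheaper.
Producing y = 45 with M alone: L = 0, M = 7.5.

L* = 0, M* = 7.5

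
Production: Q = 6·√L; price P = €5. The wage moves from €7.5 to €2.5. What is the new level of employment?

From P·MP_L = w with MP_L = 3·L^(-1/2), the labor demand is L(w) = (15/w)^(2).
At w = 7.5: L = 4. At w = 2.5: L = 36.

L* = 36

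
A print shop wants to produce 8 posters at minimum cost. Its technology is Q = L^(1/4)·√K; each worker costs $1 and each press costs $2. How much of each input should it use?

L* = 16, K* = 16

Cost minimization requires the marginal rate of technical substitution to equal the input-price ratio: MP_L/MP_K = w/r.
Here MP_L/MP_K = (1/4)·(K/L)/(1/2) = 0.5·(K/L). Setting this equal to 1/2 = 0.5 gives K = L.
Substituting into Q = 8: L^(1/4)·(L)^(1/2) = 8.
Solving, L = 16 and K = 16.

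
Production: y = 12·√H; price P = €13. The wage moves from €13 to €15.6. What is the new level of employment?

From P·MP_H = w with MP_H = 6·H^(-1/2), the labor demand is H(w) = (78/w)^(2).
At w = 13: H = 36. At w = 15.6: H = 25.

H* = 25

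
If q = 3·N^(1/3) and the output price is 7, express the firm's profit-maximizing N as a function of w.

MP_N = (1/3)·3·N^(-2/3) = N^(-2/3).
Setting P·MP_N = w: 7·N^(-2/3) = w.
Solving for N: N^(-2/3) = w/7, so N = (7/w)^(3/2).

N(w) = (7/w)^(3/2)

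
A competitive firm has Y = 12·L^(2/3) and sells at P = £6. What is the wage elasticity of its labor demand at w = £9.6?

MP_L = (2/3)·12·L^(-1/3), so P·MP_L = w gives 48·L^(-1/3) = w.
Solving, L(w) = (48/w)^(3). This is a constant-elasticity form: L ∝ w^(−3), so ε = −3.

ε = -3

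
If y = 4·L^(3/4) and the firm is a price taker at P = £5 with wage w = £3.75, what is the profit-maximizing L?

MP_L = (3/4)·4·L^(-1/4) = 3·L^(-1/4).
Profit maximization for a price taker requires P·MP_L = w: 5·3·L^(-1/4) = 3.75.
So L^(-1/4) = 0.25, which gives L = 256.

L* = 256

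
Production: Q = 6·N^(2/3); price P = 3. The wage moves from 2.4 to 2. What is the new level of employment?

N* = 216

From P·MP_N = w with MP_N = 4·N^(-1/3), the labor demand is N(w) = (12/w)^(3).
At w = 2.4: N = 125. At w = 2: N = 216.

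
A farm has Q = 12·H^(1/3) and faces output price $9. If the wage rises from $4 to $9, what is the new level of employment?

H* = 8

From P·MP_H = w with MP_H = 4·H^(-2/3), the labor demand is H(w) = (36/w)^(3/2).
At w = 4: H = 27. At w = 9: H = 8.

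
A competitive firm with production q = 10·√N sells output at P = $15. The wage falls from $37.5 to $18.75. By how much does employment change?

ΔN = 12

From P·MP_N = w with MP_N = 5·N^(-1/2), the labor demand is N(w) = (75/w)^(2).
At w = 37.5: N = 4. At w = 18.75: N = 16.
ΔN = 16 − 4 = 12.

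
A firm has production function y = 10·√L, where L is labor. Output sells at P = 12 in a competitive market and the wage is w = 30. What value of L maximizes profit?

L* = 4

MP_L = (1/2)·10·L^(-1/2) = 5·L^(-1/2).
Profit maximization for a price taker requires P·MP_L = w: 12·5·L^(-1/2) = 30.
So L^(-1/2) = 0.5, which gives L = 4.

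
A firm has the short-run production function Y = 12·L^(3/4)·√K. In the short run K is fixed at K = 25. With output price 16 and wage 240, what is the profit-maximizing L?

With K = 25, MP_L = (3/4)·12·L^(-1/4)·25^(1/2) = 45·L^(-1/4).
Profit maximization for a price taker requires P·MP_L = w: 16·45·L^(-1/4) = 240.
So L^(-1/4) = 1/3, which gives L = 81.

L* = 81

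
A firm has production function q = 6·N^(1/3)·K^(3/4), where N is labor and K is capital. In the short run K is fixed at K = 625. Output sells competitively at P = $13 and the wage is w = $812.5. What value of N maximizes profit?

With K = 625, MP_N = (1/3)·6·N^(-2/3)·625^(3/4) = 250·N^(-2/3).
Profit maximization for a price taker requires P·MP_N = w: 13·250·N^(-2/3) = 812.5.
So N^(-2/3) = 0.25, which gives N = 8.

N* = 8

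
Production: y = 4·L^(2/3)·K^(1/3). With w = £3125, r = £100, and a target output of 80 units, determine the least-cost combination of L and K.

L* = 8, K* = 125

Cost minimization requires the marginal rate of technical substitution to equal the input-price ratio: MP_L/MP_K = w/r.
Here MP_L/MP_K = (2/3)·(K/L)/(1/3) = 2·(K/L). Setting this equal to 3125/100 = 31.25 gives K = 15.625L.
Substituting into y = 80: 4·L^(2/3)·(15.625L)^(1/3) = 80.
Solving, L = 8 and K = 125.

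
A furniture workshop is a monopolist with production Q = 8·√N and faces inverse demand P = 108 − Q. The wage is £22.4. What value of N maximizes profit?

N* = 25

Marginal revenue from the inverse demand is MR = 108 − 2Q.
The marginal product is MP_N = 4·N^(-1/2).
A monopolist hires until marginal revenue product equals the wage: MR·MP_N = w.
At N, Q = 8·√N. Substituting and solving: (108 − 16·√N)·4·N^(-1/2) = 22.4 gives N = 25.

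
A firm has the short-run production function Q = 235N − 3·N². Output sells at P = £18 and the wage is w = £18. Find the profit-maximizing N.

The marginal product of N is MP_N = 235 − 6N.
A price-taking firm hires until the value of the marginal product equals the wage: P·MP_N = w, so 18·(235 − 6N) = 18.
Then 235 − 6N = 1, giving N = 39.

N* = 39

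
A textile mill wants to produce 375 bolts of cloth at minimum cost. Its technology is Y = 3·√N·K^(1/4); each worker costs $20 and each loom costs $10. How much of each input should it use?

N* = 625, K* = 625

Cost minimization requires the marginal rate of technical substitution to equal the input-price ratio: MP_N/MP_K = w/r.
Here MP_N/MP_K = (1/2)·(K/N)/(1/4) = 2·(K/N). Setting this equal to 20/10 = 2 gives K = N.
Substituting into Y = 375: 3·N^(1/2)·(N)^(1/4) = 375.
Solving, N = 625 and K = 625.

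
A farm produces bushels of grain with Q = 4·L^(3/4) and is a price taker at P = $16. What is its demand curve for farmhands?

MP_L = (3/4)·4·L^(-1/4) = 3·L^(-1/4).
Setting P·MP_L = w: 48·L^(-1/4) = w.
Solving for L: L^(-1/4) = w/48, so L = (48/w)^(4).

L(w) = 5308416/w^(4)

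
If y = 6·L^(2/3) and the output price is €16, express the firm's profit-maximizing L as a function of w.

L(w) = 262144/w³

MP_L = (2/3)·6·L^(-1/3) = 4·L^(-1/3).
Setting P·MP_L = w: 64·L^(-1/3) = w.
Solving for L: L^(-1/3) = w/64, so L = (64/w)^(3).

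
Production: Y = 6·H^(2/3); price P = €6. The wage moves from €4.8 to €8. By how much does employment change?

ΔH = -98

From P·MP_H = w with MP_H = 4·H^(-1/3), the labor demand is H(w) = (24/w)^(3).
At w = 4.8: H = 125. At w = 8: H = 27.
ΔH = 27 − 125 = -98.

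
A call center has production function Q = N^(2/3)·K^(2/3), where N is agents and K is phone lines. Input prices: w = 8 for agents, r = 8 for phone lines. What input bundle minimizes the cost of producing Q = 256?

Cost minimization requires the marginal rate of technical substitution to equal the input-price ratio: MP_N/MP_K = w/r.
Here MP_N/MP_K = (2/3)·(K/N)/(2/3) = (K/N). Setting this equal to 8/8 = 1 gives K = N.
Substituting into Q = 256: N^(2/3)·(N)^(2/3) = 256.
Solving, N = 64 and K = 64.

N* = 64, K* = 64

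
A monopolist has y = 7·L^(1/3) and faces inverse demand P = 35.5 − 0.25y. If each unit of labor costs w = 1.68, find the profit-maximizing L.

L* = 125

Marginal revenue from the inverse demand is MR = 35.5 − 0.5y.
The marginal product is MP_L = (7/3)·L^(-2/3).
A monopolist hires until marginal revenue product equals the wage: MR·MP_L = w.
At L, y = 7·L^(1/3). Substituting and solving: (35.5 − 3.5·L^(1/3))·(7/3)·L^(-2/3) = 1.68 gives L = 125.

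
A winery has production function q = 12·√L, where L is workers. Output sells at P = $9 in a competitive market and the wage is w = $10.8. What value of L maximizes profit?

L* = 25

MP_L = (1/2)·12·L^(-1/2) = 6·L^(-1/2).
Profit maximization for a price taker requires P·MP_L = w: 9·6·L^(-1/2) = 10.8.
So L^(-1/2) = 0.2, which gives L = 25.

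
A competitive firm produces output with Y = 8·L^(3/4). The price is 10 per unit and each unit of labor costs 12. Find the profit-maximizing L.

MP_L = (3/4)·8·L^(-1/4) = 6·L^(-1/4).
Profit maximization for a price taker requires P·MP_L = w: 10·6·L^(-1/4) = 12.
So L^(-1/4) = 0.2, which gives L = 625.

L* = 625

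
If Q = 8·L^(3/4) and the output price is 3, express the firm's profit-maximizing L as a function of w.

MP_L = (3/4)·8·L^(-1/4) = 6·L^(-1/4).
Setting P·MP_L = w: 18·L^(-1/4) = w.
Solving for L: L^(-1/4) = w/18, so L = (18/w)^(4).

L(w) = 104976/w^(4)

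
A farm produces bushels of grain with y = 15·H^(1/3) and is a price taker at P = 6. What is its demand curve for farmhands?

H(w) = (30/w)^(3/2)

MP_H = (1/3)·15·H^(-2/3) = 5·H^(-2/3).
Setting P·MP_H = w: 30·H^(-2/3) = w.
Solving for H: H^(-2/3) = w/30, so H = (30/w)^(3/2).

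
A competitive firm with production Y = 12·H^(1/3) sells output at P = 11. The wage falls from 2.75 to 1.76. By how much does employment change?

From P·MP_H = w with MP_H = 4·H^(-2/3), the labor demand is H(w) = (44/w)^(3/2).
At w = 2.75: H = 64. At w = 1.76: H = 125.
ΔH = 125 − 64 = 61.

ΔH = 61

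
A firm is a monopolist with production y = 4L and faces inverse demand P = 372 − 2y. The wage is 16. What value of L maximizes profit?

L* = 23

Marginal revenue from the inverse demand is MR = 372 − 4y.
The marginal product is MP_L = 4.
A monopolist hires until marginal revenue product equals the wage: MR·MP_L = w.
(372 − 16L)·4 = 16, so L = 23.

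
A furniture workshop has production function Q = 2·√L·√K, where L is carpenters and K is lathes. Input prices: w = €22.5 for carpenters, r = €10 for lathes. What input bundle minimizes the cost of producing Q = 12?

L* = 4, K* = 9

Cost minimization requires the marginal rate of technical substitution to equal the input-price ratio: MP_L/MP_K = w/r.
Here MP_L/MP_K = (1/2)·(K/L)/(1/2) = (K/L). Setting this equal to 22.5/10 = 2.25 gives K = 2.25L.
Substituting into Q = 12: 2·L^(1/2)·(2.25L)^(1/2) = 12.
Solving, L = 4 and K = 9.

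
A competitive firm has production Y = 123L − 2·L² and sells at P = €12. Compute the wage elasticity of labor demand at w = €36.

ε = -0.025

From P·MP_L = w with MP_L = 123 − 4L, labor demand is L(w) = (123 − w/12)/4.
dL/dw = −1/(48) = -1/48.
At w = 36, L = 30, so ε = (dL/dw)·(w/L) = (-1/48)·(36/30) = -0.025.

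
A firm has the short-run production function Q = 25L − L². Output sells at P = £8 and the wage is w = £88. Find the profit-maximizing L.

The marginal product of L is MP_L = 25 − 2L.
A price-taking firm hires until the value of the marginal product equals the wage: P·MP_L = w, so 8·(25 − 2L) = 88.
Then 25 − 2L = 11, giving L = 7.

L* = 7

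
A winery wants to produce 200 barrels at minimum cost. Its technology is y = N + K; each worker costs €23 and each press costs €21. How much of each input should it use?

N* = 0, K* = 200

The inputs are perfect substitutes, so the firm uses whichever has the lower cost per unit of output.
Cost per unit of output via N is 23; via K it is 21. K is cheaper.
Producing y = 200 with K alone: N = 0, K = 200.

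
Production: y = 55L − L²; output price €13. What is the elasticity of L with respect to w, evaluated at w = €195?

ε = -0.375

From P·MP_L = w with MP_L = 55 − 2L, labor demand is L(w) = (55 − w/13)/2.
dL/dw = −1/(26) = -1/26.
At w = 195, L = 20, so ε = (dL/dw)·(w/L) = (-1/26)·(195/20) = -0.375.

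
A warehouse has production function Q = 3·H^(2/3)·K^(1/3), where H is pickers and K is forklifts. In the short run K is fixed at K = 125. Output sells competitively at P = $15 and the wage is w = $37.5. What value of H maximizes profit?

With K = 125, MP_H = (2/3)·3·H^(-1/3)·125^(1/3) = 10·H^(-1/3).
Profit maximization for a price taker requires P·MP_H = w: 15·10·H^(-1/3) = 37.5.
So H^(-1/3) = 0.25, which gives H = 64.

H* = 64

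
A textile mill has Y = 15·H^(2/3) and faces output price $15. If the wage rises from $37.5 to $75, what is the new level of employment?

H* = 8

From P·MP_H = w with MP_H = 10·H^(-1/3), the labor demand is H(w) = (150/w)^(3).
At w = 37.5: H = 64. At w = 75: H = 8.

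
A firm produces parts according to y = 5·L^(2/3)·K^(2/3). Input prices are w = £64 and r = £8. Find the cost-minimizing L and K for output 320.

L* = 8, K* = 64

Cost minimization requires the marginal rate of technical substitution to equal the input-price ratio: MP_L/MP_K = w/r.
Here MP_L/MP_K = (2/3)·(K/L)/(2/3) = (K/L). Setting this equal to 64/8 = 8 gives K = 8L.
Substituting into y = 320: 5·L^(2/3)·(8L)^(2/3) = 320.
Solving, L = 8 and K = 64.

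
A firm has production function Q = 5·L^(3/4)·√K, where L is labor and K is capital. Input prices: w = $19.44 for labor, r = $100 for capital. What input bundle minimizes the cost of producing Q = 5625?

L* = 625, K* = 81

Cost minimization requires the marginal rate of technical substitution to equal the input-price ratio: MP_L/MP_K = w/r.
Here MP_L/MP_K = (3/4)·(K/L)/(1/2) = 1.5·(K/L). Setting this equal to 19.44/100 = 0.1944 gives K = 0.1296L.
Substituting into Q = 5625: 5·L^(3/4)·(0.1296L)^(1/2) = 5625.
Solving, L = 625 and K = 81.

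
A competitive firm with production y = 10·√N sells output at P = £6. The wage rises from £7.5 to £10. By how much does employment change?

ΔN = -7

From P·MP_N = w with MP_N = 5·N^(-1/2), the labor demand is N(w) = (30/w)^(2).
At w = 7.5: N = 16. At w = 10: N = 9.
ΔN = 9 − 16 = -7.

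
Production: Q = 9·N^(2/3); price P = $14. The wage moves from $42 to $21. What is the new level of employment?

N* = 64

From P·MP_N = w with MP_N = 6·N^(-1/3), the labor demand is N(w) = (84/w)^(3).
At w = 42: N = 8. At w = 21: N = 64.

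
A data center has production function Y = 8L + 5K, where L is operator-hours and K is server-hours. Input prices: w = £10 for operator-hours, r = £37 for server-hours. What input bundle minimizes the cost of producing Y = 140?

The inputs are perfect substitutes, so the firm uses whichever has the lower cost per unit of output.
Cost per unit of output via L is w/8 = 1.25; via K it is r/5 = 7.4. L is cheaper.
Producing Y = 140 with L alone: L = 17.5, K = 0.

L* = 17.5, K* = 0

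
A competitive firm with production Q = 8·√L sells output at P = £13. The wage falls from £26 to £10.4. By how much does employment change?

From P·MP_L = w with MP_L = 4·L^(-1/2), the labor demand is L(w) = (52/w)^(2).
At w = 26: L = 4. At w = 10.4: L = 25.
ΔL = 25 − 4 = 21.

ΔL = 21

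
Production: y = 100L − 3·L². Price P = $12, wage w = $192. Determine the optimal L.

The marginal product of L is MP_L = 100 − 6L.
A price-taking firm hires until the value of the marginal product equals the wage: P·MP_L = w, so 12·(100 − 6L) = 192.
Then 100 − 6L = 16, giving L = 14.

L* = 14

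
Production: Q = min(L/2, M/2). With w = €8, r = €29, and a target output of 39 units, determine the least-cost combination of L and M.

L* = 78, M* = 78

With a fixed-proportions technology, the cost-minimizing bundle uses no slack in either input: L/2 = M/2 = Q.
So L = 2·39 = 78 and M = 2·39 = 78.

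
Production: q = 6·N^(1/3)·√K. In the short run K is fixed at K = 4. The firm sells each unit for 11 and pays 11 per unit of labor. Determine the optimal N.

With K = 4, MP_N = (1/3)·6·N^(-2/3)·4^(1/2) = 4·N^(-2/3).
Profit maximization for a price taker requires P·MP_N = w: 11·4·N^(-2/3) = 11.
So N^(-2/3) = 0.25, which gives N = 8.

N* = 8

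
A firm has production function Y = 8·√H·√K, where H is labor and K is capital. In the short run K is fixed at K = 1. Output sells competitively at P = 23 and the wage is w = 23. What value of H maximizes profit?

H* = 16

With K = 1, MP_H = (1/2)·8·H^(-1/2)·1^(1/2) = 4·H^(-1/2).
Profit maximization for a price taker requires P·MP_H = w: 23·4·H^(-1/2) = 23.
So H^(-1/2) = 0.25, which gives H = 16.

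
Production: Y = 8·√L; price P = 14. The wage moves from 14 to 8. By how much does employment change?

ΔL = 33

From P·MP_L = w with MP_L = 4·L^(-1/2), the labor demand is L(w) = (56/w)^(2).
At w = 14: L = 16. At w = 8: L = 49.
ΔL = 49 − 16 = 33.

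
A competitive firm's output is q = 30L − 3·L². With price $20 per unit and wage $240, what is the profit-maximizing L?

L* = 3

The marginal product of L is MP_L = 30 − 6L.
A price-taking firm hires until the value of the marginal product equals the wage: P·MP_L = w, so 20·(30 − 6L) = 240.
Then 30 − 6L = 12, giving L = 3.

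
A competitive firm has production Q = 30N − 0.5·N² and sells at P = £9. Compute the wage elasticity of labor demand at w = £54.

From P·MP_N = w with MP_N = 30 − N, labor demand is N(w) = 30 − w/9.
dN/dw = −1/(9) = -1/9.
At w = 54, N = 24, so ε = (dN/dw)·(w/N) = (-1/9)·(54/24) = -0.25.

ε = -0.25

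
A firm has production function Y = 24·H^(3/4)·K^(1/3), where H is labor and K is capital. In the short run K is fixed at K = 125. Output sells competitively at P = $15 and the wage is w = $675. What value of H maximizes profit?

H* = 16

With K = 125, MP_H = (3/4)·24·H^(-1/4)·125^(1/3) = 90·H^(-1/4).
Profit maximization for a price taker requires P·MP_H = w: 15·90·H^(-1/4) = 675.
So H^(-1/4) = 0.5, which gives H = 16.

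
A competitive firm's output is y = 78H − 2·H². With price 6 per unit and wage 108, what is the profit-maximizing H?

H* = 15

The marginal product of H is MP_H = 78 − 4H.
A price-taking firm hires until the value of the marginal product equals the wage: P·MP_H = w, so 6·(78 − 4H) = 108.
Then 78 − 4H = 18, giving H = 15.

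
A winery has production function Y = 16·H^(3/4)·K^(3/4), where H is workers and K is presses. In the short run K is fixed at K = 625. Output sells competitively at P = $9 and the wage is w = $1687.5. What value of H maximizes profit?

With K = 625, MP_H = (3/4)·16·H^(-1/4)·625^(3/4) = 1500·H^(-1/4).
Profit maximization for a price taker requires P·MP_H = w: 9·1500·H^(-1/4) = 1687.5.
So H^(-1/4) = 0.125, which gives H = 4096.

H* = 4096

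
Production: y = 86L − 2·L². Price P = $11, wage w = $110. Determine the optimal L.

The marginal product of L is MP_L = 86 − 4L.
A price-taking firm hires until the value of the marginal product equals the wage: P·MP_L = w, so 11·(86 − 4L) = 110.
Then 86 − 4L = 10, giving L = 19.

L* = 19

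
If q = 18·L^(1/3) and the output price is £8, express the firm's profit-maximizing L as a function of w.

L(w) = (48/w)^(3/2)

MP_L = (1/3)·18·L^(-2/3) = 6·L^(-2/3).
Setting P·MP_L = w: 48·L^(-2/3) = w.
Solving for L: L^(-2/3) = w/48, so L = (48/w)^(3/2).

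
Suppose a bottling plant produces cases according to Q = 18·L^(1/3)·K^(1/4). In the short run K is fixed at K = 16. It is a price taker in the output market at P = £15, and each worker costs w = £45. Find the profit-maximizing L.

With K = 16, MP_L = (1/3)·18·L^(-2/3)·16^(1/4) = 12·L^(-2/3).
Profit maximization for a price taker requires P·MP_L = w: 15·12·L^(-2/3) = 45.
So L^(-2/3) = 0.25, which gives L = 8.

L* = 8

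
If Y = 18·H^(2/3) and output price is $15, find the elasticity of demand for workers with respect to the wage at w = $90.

ε = -3

MP_H = (2/3)·18·H^(-1/3), so P·MP_H = w gives 180·H^(-1/3) = w.
Solving, H(w) = (180/w)^(3). This is a constant-elasticity form: H ∝ w^(−3), so ε = −3.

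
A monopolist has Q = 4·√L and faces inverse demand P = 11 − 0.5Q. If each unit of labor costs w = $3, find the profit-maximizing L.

L* = 4

Marginal revenue from the inverse demand is MR = 11 − Q.
The marginal product is MP_L = 2·L^(-1/2).
A monopolist hires until marginal revenue product equals the wage: MR·MP_L = w.
At L, Q = 4·√L. Substituting and solving: (11 − 4·√L)·2·L^(-1/2) = 3 gives L = 4.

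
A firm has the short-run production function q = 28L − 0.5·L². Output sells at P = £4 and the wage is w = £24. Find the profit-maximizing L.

L* = 22

The marginal product of L is MP_L = 28 − L.
A price-taking firm hires until the value of the marginal product equals the wage: P·MP_L = w, so 4·(28 − L) = 24.
Then 28 − L = 6, giving L = 22.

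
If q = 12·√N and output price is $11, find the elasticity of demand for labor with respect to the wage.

ε = -2

MP_N = (1/2)·12·N^(-1/2), so P·MP_N = w gives 66·N^(-1/2) = w.
Solving, N(w) = (66/w)^(2). This is a constant-elasticity form: N ∝ w^(−2), so ε = −2.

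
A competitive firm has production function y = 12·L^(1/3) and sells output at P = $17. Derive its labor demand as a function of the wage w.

MP_L = (1/3)·12·L^(-2/3) = 4·L^(-2/3).
Setting P·MP_L = w: 68·L^(-2/3) = w.
Solving for L: L^(-2/3) = w/68, so L = (68/w)^(3/2).

L(w) = (68/w)^(3/2)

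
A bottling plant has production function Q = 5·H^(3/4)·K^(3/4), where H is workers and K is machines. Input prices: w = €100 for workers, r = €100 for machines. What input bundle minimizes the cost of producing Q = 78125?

Cost minimization requires the marginal rate of technical substitution to equal the input-price ratio: MP_H/MP_K = w/r.
Here MP_H/MP_K = (3/4)·(K/H)/(3/4) = (K/H). Setting this equal to 100/100 = 1 gives K = H.
Substituting into Q = 78125: 5·H^(3/4)·(H)^(3/4) = 78125.
Solving, H = 625 and K = 625.

H* = 625, K* = 625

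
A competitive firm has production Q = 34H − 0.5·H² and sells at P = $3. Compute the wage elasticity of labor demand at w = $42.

ε = -0.7

From P·MP_H = w with MP_H = 34 − H, labor demand is H(w) = 34 − w/3.
dH/dw = −1/(3) = -1/3.
At w = 42, H = 20, so ε = (dH/dw)·(w/H) = (-1/3)·(42/20) = -0.7.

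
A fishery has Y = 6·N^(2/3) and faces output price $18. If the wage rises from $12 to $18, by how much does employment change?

ΔN = -152

From P·MP_N = w with MP_N = 4·N^(-1/3), the labor demand is N(w) = (72/w)^(3).
At w = 12: N = 216. At w = 18: N = 64.
ΔN = 64 − 216 = -152.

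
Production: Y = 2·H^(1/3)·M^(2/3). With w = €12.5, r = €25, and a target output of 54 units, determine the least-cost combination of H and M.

H* = 27, M* = 27

Cost minimization requires the marginal rate of technical substitution to equal the input-price ratio: MP_H/MP_M = w/r.
Here MP_H/MP_M = (1/3)·(M/H)/(2/3) = 0.5·(M/H). Setting this equal to 12.5/25 = 0.5 gives M = H.
Substituting into Y = 54: 2·H^(1/3)·(H)^(2/3) = 54.
Solving, H = 27 and M = 27.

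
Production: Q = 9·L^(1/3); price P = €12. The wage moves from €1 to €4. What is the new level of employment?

From P·MP_L = w with MP_L = 3·L^(-2/3), the labor demand is L(w) = (36/w)^(3/2).
At w = 1: L = 216. At w = 4: L = 27.

L* = 27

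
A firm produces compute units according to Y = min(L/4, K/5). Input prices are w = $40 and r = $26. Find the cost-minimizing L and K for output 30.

L* = 120, K* = 150

With a fixed-proportions technology, the cost-minimizing bundle uses no slack in either input: L/4 = K/5 = Y.
So L = 4·30 = 120 and K = 5·30 = 150.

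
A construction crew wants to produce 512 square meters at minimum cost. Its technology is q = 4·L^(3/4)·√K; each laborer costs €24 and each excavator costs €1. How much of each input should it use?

L* = 16, K* = 256

Cost minimization requires the marginal rate of technical substitution to equal the input-price ratio: MP_L/MP_K = w/r.
Here MP_L/MP_K = (3/4)·(K/L)/(1/2) = 1.5·(K/L). Setting this equal to 24/1 = 24 gives K = 16L.
Substituting into q = 512: 4·L^(3/4)·(16L)^(1/2) = 512.
Solving, L = 16 and K = 256.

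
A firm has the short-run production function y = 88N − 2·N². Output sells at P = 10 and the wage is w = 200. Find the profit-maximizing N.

N* = 17

The marginal product of N is MP_N = 88 − 4N.
A price-taking firm hires until the value of the marginal product equals the wage: P·MP_N = w, so 10·(88 − 4N) = 200.
Then 88 − 4N = 20, giving N = 17.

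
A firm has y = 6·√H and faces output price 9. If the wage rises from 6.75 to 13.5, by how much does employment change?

From P·MP_H = w with MP_H = 3·H^(-1/2), the labor demand is H(w) = (27/w)^(2).
At w = 6.75: H = 16. At w = 13.5: H = 4.
ΔH = 4 − 16 = -12.

ΔH = -12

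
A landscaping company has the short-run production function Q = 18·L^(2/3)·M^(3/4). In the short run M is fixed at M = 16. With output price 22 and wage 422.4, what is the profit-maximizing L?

With M = 16, MP_L = (2/3)·18·L^(-1/3)·16^(3/4) = 96·L^(-1/3).
Profit maximization for a price taker requires P·MP_L = w: 22·96·L^(-1/3) = 422.4.
So L^(-1/3) = 0.2, which gives L = 125.

L* = 125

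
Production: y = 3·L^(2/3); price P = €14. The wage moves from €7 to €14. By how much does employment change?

From P·MP_L = w with MP_L = 2·L^(-1/3), the labor demand is L(w) = (28/w)^(3).
At w = 7: L = 64. At w = 14: L = 8.
ΔL = 8 − 64 = -56.

ΔL = -56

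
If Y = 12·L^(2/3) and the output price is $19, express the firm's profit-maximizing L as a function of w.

MP_L = (2/3)·12·L^(-1/3) = 8·L^(-1/3).
Setting P·MP_L = w: 152·L^(-1/3) = w.
Solving for L: L^(-1/3) = w/152, so L = (152/w)^(3).

L(w) = 3511808/w³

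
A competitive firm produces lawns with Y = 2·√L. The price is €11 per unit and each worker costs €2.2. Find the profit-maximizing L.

MP_L = (1/2)·2·L^(-1/2) = L^(-1/2).
Profit maximization for a price taker requires P·MP_L = w: 11·L^(-1/2) = 2.2.
So L^(-1/2) = 0.2, which gives L = 25.

L* = 25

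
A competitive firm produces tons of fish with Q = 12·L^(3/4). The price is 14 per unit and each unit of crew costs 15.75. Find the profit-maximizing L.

MP_L = (3/4)·12·L^(-1/4) = 9·L^(-1/4).
Profit maximization for a price taker requires P·MP_L = w: 14·9·L^(-1/4) = 15.75.
So L^(-1/4) = 0.125, which gives L = 4096.

L* = 4096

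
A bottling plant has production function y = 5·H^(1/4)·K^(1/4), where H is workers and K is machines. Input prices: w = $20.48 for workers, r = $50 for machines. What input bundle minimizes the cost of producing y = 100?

Cost minimization requires the marginal rate of technical substitution to equal the input-price ratio: MP_H/MP_K = w/r.
Here MP_H/MP_K = (1/4)·(K/H)/(1/4) = (K/H). Setting this equal to 20.48/50 = 0.4096 gives K = 0.4096H.
Substituting into y = 100: 5·H^(1/4)·(0.4096H)^(1/4) = 100.
Solving, H = 625 and K = 256.

H* = 625, K* = 256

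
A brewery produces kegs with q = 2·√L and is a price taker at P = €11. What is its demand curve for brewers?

L(w) = 121/w²

MP_L = (1/2)·2·L^(-1/2) = L^(-1/2).
Setting P·MP_L = w: 11·L^(-1/2) = w.
Solving for L: L^(-1/2) = w/11, so L = (11/w)^(2).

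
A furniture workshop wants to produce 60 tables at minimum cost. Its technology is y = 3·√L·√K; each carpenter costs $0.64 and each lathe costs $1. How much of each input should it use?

L* = 25, K* = 16

Cost minimization requires the marginal rate of technical substitution to equal the input-price ratio: MP_L/MP_K = w/r.
Here MP_L/MP_K = (1/2)·(K/L)/(1/2) = (K/L). Setting this equal to 0.64/1 = 0.64 gives K = 0.64L.
Substituting into y = 60: 3·L^(1/2)·(0.64L)^(1/2) = 60.
Solving, L = 25 and K = 16.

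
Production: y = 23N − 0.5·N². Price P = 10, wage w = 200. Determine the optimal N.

N* = 3

The marginal product of N is MP_N = 23 − N.
A price-taking firm hires until the value of the marginal product equals the wage: P·MP_N = w, so 10·(23 − N) = 200.
Then 23 − N = 20, giving N = 3.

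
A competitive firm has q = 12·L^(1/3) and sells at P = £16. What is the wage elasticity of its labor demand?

MP_L = (1/3)·12·L^(-2/3), so P·MP_L = w gives 64·L^(-2/3) = w.
Solving, L(w) = (64/w)^(3/2). This is a constant-elasticity form: L ∝ w^(−3/2), so ε = −3/2.

ε = -1.5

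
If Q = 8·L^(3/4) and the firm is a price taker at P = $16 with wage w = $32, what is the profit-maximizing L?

MP_L = (3/4)·8·L^(-1/4) = 6·L^(-1/4).
Profit maximization for a price taker requires P·MP_L = w: 16·6·L^(-1/4) = 32.
So L^(-1/4) = 1/3, which gives L = 81.

L* = 81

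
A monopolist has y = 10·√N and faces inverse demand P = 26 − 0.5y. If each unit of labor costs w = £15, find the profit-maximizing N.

Marginal revenue from the inverse demand is MR = 26 − y.
The marginal product is MP_N = 5·N^(-1/2).
A monopolist hires until marginal revenue product equals the wage: MR·MP_N = w.
At N, y = 10·√N. Substituting and solving: (26 − 10·√N)·5·N^(-1/2) = 15 gives N = 4.

N* = 4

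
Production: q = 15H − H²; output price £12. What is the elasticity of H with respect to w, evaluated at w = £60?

ε = -0.5

From P·MP_H = w with MP_H = 15 − 2H, labor demand is H(w) = (15 − w/12)/2.
dH/dw = −1/(24) = -1/24.
At w = 60, H = 5, so ε = (dH/dw)·(w/H) = (-1/24)·(60/5) = -0.5.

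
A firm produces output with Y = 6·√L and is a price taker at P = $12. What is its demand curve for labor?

L(w) = 1296/w²

MP_L = (1/2)·6·L^(-1/2) = 3·L^(-1/2).
Setting P·MP_L = w: 36·L^(-1/2) = w.
Solving for L: L^(-1/2) = w/36, so L = (36/w)^(2).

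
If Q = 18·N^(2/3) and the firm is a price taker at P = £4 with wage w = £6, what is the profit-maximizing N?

MP_N = (2/3)·18·N^(-1/3) = 12·N^(-1/3).
Profit maximization for a price taker requires P·MP_N = w: 4·12·N^(-1/3) = 6.
So N^(-1/3) = 0.125, which gives N = 512.

N* = 512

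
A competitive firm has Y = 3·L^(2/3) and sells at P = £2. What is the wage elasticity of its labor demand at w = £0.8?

ε = -3

MP_L = (2/3)·3·L^(-1/3), so P·MP_L = w gives 4·L^(-1/3) = w.
Solving, L(w) = (4/w)^(3). This is a constant-elasticity form: L ∝ w^(−3), so ε = −3.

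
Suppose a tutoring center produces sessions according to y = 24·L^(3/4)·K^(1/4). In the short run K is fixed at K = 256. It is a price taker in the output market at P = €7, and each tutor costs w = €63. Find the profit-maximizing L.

With K = 256, MP_L = (3/4)·24·L^(-1/4)·256^(1/4) = 72·L^(-1/4).
Profit maximization for a price taker requires P·MP_L = w: 7·72·L^(-1/4) = 63.
So L^(-1/4) = 0.125, which gives L = 4096.

L* = 4096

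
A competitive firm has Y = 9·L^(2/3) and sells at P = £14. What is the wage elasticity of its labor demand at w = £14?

MP_L = (2/3)·9·L^(-1/3), so P·MP_L = w gives 84·L^(-1/3) = w.
Solving, L(w) = (84/w)^(3). This is a constant-elasticity form: L ∝ w^(−3), so ε = −3.

ε = -3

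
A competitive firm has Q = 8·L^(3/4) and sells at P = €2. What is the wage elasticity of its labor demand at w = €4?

MP_L = (3/4)·8·L^(-1/4), so P·MP_L = w gives 12·L^(-1/4) = w.
Solving, L(w) = (12/w)^(4). This is a constant-elasticity form: L ∝ w^(−4), so ε = −4.

ε = -4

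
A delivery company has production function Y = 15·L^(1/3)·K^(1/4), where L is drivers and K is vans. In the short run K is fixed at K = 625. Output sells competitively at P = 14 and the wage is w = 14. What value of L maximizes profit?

L* = 125

With K = 625, MP_L = (1/3)·15·L^(-2/3)·625^(1/4) = 25·L^(-2/3).
Profit maximization for a price taker requires P·MP_L = w: 14·25·L^(-2/3) = 14.
So L^(-2/3) = 0.04, which gives L = 125.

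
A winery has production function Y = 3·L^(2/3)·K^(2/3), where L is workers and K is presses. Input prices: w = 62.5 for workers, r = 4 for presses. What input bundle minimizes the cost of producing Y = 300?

L* = 8, K* = 125

Cost minimization requires the marginal rate of technical substitution to equal the input-price ratio: MP_L/MP_K = w/r.
Here MP_L/MP_K = (2/3)·(K/L)/(2/3) = (K/L). Setting this equal to 62.5/4 = 15.625 gives K = 15.625L.
Substituting into Y = 300: 3·L^(2/3)·(15.625L)^(2/3) = 300.
Solving, L = 8 and K = 125.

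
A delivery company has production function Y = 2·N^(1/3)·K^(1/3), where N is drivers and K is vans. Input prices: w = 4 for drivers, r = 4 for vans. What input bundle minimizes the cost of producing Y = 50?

Cost minimization requires the marginal rate of technical substitution to equal the input-price ratio: MP_N/MP_K = w/r.
Here MP_N/MP_K = (1/3)·(K/N)/(1/3) = (K/N). Setting this equal to 4/4 = 1 gives K = N.
Substituting into Y = 50: 2·N^(1/3)·(N)^(1/3) = 50.
Solving, N = 125 and K = 125.

N* = 125, K* = 125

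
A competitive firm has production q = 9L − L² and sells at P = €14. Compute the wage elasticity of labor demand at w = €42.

ε = -0.5

From P·MP_L = w with MP_L = 9 − 2L, labor demand is L(w) = (9 − w/14)/2.
dL/dw = −1/(28) = -1/28.
At w = 42, L = 3, so ε = (dL/dw)·(w/L) = (-1/28)·(42/3) = -0.5.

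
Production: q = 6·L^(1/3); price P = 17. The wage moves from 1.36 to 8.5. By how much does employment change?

From P·MP_L = w with MP_L = 2·L^(-2/3), the labor demand is L(w) = (34/w)^(3/2).
At w = 1.36: L = 125. At w = 8.5: L = 8.
ΔL = 8 − 125 = -117.

ΔL = -117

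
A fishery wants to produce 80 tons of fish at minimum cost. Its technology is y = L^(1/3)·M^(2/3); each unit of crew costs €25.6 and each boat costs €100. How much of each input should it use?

L* = 125, M* = 64

Cost minimization requires the marginal rate of technical substitution to equal the input-price ratio: MP_L/MP_M = w/r.
Here MP_L/MP_M = (1/3)·(M/L)/(2/3) = 0.5·(M/L). Setting this equal to 25.6/100 = 0.256 gives M = 0.512L.
Substituting into y = 80: L^(1/3)·(0.512L)^(2/3) = 80.
Solving, L = 125 and M = 64.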